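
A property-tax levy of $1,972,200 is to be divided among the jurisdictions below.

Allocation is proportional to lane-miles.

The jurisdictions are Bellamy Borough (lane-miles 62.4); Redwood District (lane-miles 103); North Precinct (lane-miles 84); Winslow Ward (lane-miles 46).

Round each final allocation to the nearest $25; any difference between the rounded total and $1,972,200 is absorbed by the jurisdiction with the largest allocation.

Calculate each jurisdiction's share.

Sum of lane-miles: 295.4.
Unrounded shares: Bellamy Borough 62.4/295.4 × $1,972,200 = 416,605.55; Redwood District 103/295.4 × $1,972,200 = 687,666.22; North Precinct 84/295.4 × $1,972,200 = 560,815.17; Winslow Ward 46/295.4 × $1,972,200 = 307,113.07.
At nearest $25: Bellamy Borough $416,600; Redwood District $687,675; North Precinct $560,825; Winslow Ward $307,125. Sum = $1,972,225.
Difference $1,972,200 − $1,972,225 = −$25 applied to largest allocation (Redwood District): Redwood District becomes $687,650.

Bellamy Borough: $416,600 | Redwood District: $687,650 | North Precinct: $560,825 | Winslow Ward: $307,125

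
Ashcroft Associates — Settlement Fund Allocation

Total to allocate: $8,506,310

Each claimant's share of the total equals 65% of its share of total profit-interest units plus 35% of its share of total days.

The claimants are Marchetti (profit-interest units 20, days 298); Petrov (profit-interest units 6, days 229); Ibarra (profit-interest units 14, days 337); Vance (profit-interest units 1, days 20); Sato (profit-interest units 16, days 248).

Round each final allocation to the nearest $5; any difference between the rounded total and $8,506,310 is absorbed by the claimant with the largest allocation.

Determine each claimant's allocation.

Profit-interest units total 57; days total 1,132.
Blended shares (65% profit-interest units + 35% days): Marchetti 0.3202; Petrov 0.1392; Ibarra 0.2638; Vance 0.0176; Sato 0.2591.
Raw shares: Marchetti 2,723,788.38; Petrov 1,184,290.50; Ibarra 2,244,349.37; Vance 149,602.64; Sato 2,204,279.12.
Rounded to nearest $5: Marchetti $2,723,790; Petrov $1,184,290; Ibarra $2,244,350; Vance $149,605; Sato $2,204,280. Sum = $8,506,315.
Difference $8,506,310 − $8,506,315 = −$5 applied to largest allocation (Marchetti): Marchetti becomes $2,723,785.

Marchetti: $2,723,785 | Petrov: $1,184,290 | Ibarra: $2,244,350 | Vance: $149,605 | Sato: $2,204,280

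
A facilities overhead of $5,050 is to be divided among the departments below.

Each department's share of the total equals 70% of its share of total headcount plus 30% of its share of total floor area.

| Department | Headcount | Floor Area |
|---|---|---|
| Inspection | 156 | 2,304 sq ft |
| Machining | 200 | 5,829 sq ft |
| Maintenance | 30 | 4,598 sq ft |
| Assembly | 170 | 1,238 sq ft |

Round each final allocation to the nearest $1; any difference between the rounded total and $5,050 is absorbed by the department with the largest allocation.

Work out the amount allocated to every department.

Headcount total 556; floor area total 13,969.
Combined weights (70% headcount + 30% floor area): Inspection 0.2459; Machining 0.3770; Maintenance 0.1365; Assembly 0.2406.
Pro-rata amounts: Inspection 1,241.71; Machining 1,903.76; Maintenance 689.41; Assembly 1,215.11.
After rounding ($1): Inspection $1,242; Machining $1,904; Maintenance $689; Assembly $1,215. Sum = $5,050.
No rounding difference to absorb.

Inspection: $1,242 | Machining: $1,904 | Maintenance: $689 | Assembly: $1,215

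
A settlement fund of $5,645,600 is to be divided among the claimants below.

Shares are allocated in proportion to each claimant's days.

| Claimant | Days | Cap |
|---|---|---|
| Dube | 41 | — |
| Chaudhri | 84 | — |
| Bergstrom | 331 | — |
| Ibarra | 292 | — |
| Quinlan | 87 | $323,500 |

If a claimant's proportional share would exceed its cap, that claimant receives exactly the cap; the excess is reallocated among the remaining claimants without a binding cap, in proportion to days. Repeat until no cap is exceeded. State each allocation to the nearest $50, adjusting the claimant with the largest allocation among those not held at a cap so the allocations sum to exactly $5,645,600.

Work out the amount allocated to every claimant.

Dube: $291,700; Chaudhri: $597,650; Bergstrom: $2,355,150; Ibarra: $2,077,600; Quinlan: $323,500

Sum of days: 835.
Pro-rata shares before constraints: Dube 277,209.10; Chaudhri 567,940.60; Bergstrom 2,237,956.41; Ibarra 1,974,269.70; Quinlan 588,224.19.
Capped: Quinlan ($323,500); residual $5,322,100 reallocated over remaining days 748.
Remaining shares: Dube 291,719.39 → $291,700; Chaudhri 597,668.98 → $597,650; Bergstrom 2,355,100.40 → $2,355,100; Ibarra 2,077,611.23 → $2,077,600.
Rounding difference +$50 applied to Bergstrom → $2,355,150.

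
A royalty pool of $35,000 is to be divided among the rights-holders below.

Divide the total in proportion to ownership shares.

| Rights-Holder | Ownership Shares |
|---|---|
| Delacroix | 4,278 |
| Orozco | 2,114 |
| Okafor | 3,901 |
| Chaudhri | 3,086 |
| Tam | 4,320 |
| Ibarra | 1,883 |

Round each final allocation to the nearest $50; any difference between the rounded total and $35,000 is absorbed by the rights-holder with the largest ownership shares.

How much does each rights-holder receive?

Delacroix: $7,650 | Orozco: $3,800 | Okafor: $6,950 | Chaudhri: $5,500 | Tam: $7,750 | Ibarra: $3,350

Combined ownership shares = 19,582.
Proportional shares: Delacroix 4,278/19,582 × $35,000 = 7,646.31; Orozco 2,114/19,582 × $35,000 = 3,778.47; Okafor 3,901/19,582 × $35,000 = 6,972.47; Chaudhri 3,086/19,582 × $35,000 = 5,515.78; Tam 4,320/19,582 × $35,000 = 7,721.38; Ibarra 1,883/19,582 × $35,000 = 3,365.59.
Rounded to nearest $50: Delacroix $7,650; Orozco $3,800; Okafor $6,950; Chaudhri $5,500; Tam $7,700; Ibarra $3,350. Sum = $34,950.
Difference $35,000 − $34,950 = +$50 applied to largest ownership shares (Tam): Tam becomes $7,750.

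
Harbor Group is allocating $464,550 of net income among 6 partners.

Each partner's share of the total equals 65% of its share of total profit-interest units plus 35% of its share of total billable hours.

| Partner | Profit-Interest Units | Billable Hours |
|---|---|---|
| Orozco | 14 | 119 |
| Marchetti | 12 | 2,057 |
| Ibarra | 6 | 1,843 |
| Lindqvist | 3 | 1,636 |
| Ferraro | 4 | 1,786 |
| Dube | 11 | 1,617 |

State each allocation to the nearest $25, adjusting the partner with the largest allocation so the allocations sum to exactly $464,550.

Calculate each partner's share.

Profit-interest units total 50; billable hours total 9,058.
Combined weights (65% profit-interest units + 35% billable hours): Orozco 0.1866; Marchetti 0.2355; Ibarra 0.1492; Lindqvist 0.1022; Ferraro 0.1210; Dube 0.2055.
Unrounded shares: Orozco 86,684.17; Marchetti 109,393.27; Ibarra 69,317.03; Lindqvist 47,483.90; Ferraro 56,215.58; Dube 95,456.05.
Rounded to nearest $25: Orozco $86,675; Marchetti $109,400; Ibarra $69,325; Lindqvist $47,475; Ferraro $56,225; Dube $95,450. Sum = $464,550.
Rounded total matches; no reconciliation needed.

Orozco: $86,675 · Marchetti: $109,400 · Ibarra: $69,325 · Lindqvist: $47,475 · Ferraro: $56,225 · Dube: $95,450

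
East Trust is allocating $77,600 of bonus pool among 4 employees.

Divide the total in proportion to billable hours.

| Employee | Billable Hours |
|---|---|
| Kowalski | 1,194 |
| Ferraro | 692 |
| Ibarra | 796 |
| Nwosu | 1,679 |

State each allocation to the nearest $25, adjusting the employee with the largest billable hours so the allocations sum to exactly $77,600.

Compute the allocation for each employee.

Combined billable hours = 4,361.
Unrounded shares: Kowalski 1,194/4,361 × $77,600 = 21,246.14; Ferraro 692/4,361 × $77,600 = 12,313.51; Ibarra 796/4,361 × $77,600 = 14,164.09; Nwosu 1,679/4,361 × $77,600 = 29,876.27.
After rounding ($25): Kowalski $21,250; Ferraro $12,325; Ibarra $14,175; Nwosu $29,875. Sum = $77,625.
Difference $77,600 − $77,625 = −$25 applied to largest billable hours (Nwosu): Nwosu becomes $29,850.

Kowalski: $21,250; Ferraro: $12,325; Ibarra: $14,175; Nwosu: $29,850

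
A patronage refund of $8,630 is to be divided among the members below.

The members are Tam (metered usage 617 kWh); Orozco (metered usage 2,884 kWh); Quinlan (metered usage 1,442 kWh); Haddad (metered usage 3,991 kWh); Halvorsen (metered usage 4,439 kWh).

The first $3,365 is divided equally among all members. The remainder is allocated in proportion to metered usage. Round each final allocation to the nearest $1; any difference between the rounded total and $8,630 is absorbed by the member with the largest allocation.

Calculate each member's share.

Tam: $916 · Orozco: $1,808 · Quinlan: $1,241 · Haddad: $2,244 · Halvorsen: $2,421

First tranche $3,365 split equally: $673 each.
Remainder $5,265 by metered usage (total 13,373): Tam 242.92 → $243; Orozco 1,135.44 → $1,135; Quinlan 567.72 → $568; Haddad 1,571.27 → $1,571; Halvorsen 1,747.65 → $1,748.
Totals: Tam $673 + $243 = $916; Orozco $673 + $1,135 = $1,808; Quinlan $673 + $568 = $1,241; Haddad $673 + $1,571 = $2,244; Halvorsen $673 + $1,748 = $2,421.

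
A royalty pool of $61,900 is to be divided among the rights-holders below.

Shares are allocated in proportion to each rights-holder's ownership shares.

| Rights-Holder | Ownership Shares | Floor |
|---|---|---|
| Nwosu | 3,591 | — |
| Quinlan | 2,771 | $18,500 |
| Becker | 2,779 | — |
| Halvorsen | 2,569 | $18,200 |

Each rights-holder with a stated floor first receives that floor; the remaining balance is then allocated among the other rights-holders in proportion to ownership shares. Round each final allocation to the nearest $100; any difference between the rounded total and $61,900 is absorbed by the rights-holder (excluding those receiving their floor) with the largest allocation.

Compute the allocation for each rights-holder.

Nwosu: $14,200; Quinlan: $18,500; Becker: $11,000; Halvorsen: $18,200

Guaranteed amounts: Quinlan $18,500; Halvorsen $18,200. Residual $25,200.
Residual split over remaining ownership shares 6,370: Nwosu 14,206.15 → $14,200; Becker 10,993.85 → $11,000.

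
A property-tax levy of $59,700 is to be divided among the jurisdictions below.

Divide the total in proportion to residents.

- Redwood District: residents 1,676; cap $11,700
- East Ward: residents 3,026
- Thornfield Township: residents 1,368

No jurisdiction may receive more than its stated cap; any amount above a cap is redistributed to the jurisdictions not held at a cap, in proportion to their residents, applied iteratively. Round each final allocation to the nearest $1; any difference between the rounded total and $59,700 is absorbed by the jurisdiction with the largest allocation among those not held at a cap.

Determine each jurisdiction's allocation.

Sum of residents: 6,070.
Proportional shares (ignoring caps): Redwood District 16,483.89; East Ward 29,761.48; Thornfield Township 13,454.63.
Cap binds for Redwood District ($11,700); residual $48,000 reallocated over remaining residents 4,394.
Remaining shares: East Ward 33,055.99 → $33,056; Thornfield Township 14,944.01 → $14,944.

Redwood District: $11,700; East Ward: $33,056; Thornfield Township: $14,944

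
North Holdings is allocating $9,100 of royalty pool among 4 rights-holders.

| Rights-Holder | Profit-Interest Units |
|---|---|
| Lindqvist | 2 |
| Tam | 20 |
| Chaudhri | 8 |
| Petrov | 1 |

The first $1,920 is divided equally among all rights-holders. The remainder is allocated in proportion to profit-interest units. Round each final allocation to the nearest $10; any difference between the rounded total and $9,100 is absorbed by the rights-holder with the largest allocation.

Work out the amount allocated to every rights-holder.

Lindqvist: $940; Tam: $5,120; Chaudhri: $2,330; Petrov: $710

Equal tier: $1,920 ÷ 4 = $480 apiece.
Remainder $7,180 by profit-interest units (total 31): Lindqvist 463.23 → $460; Tam 4,632.26 → $4,630; Chaudhri 1,852.90 → $1,850; Petrov 231.61 → $230.
Rounding difference +$10 on remainder applied to Tam.
Totals: Lindqvist $480 + $460 = $940; Tam $480 + $4,640 = $5,120; Chaudhri $480 + $1,850 = $2,330; Petrov $480 + $230 = $710.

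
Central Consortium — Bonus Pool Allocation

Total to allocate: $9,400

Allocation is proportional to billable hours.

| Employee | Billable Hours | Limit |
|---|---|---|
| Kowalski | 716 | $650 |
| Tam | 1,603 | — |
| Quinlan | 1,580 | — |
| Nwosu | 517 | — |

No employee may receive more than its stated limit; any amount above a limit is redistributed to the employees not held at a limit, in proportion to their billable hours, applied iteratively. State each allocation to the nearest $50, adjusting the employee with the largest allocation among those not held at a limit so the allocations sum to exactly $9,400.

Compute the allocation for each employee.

Total billable hours = 4,416.
Pro-rata shares before constraints: Kowalski 1,524.09; Tam 3,412.18; Quinlan 3,363.22; Nwosu 1,100.50.
Cap binds for Kowalski ($650); remaining pool $8,750 reallocated over remaining billable hours 3,700.
Redistributed shares: Tam 3,790.88 → $3,800; Quinlan 3,736.49 → $3,750; Nwosu 1,222.64 → $1,200.

Kowalski: $650 | Tam: $3,800 | Quinlan: $3,750 | Nwosu: $1,200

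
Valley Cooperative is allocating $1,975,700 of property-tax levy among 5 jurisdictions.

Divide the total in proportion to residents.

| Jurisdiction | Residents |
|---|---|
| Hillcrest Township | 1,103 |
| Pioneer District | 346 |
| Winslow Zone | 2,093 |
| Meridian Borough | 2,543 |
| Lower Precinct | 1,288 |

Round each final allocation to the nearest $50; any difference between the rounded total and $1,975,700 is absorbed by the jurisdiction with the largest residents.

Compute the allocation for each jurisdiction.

Combined residents = 1,103 + 346 + 2,093 + 2,543 + 1,288 = 7,373.
Pro-rata amounts: Hillcrest Township 295,564.51; Pioneer District 92,715.61; Winslow Zone 560,849.06; Meridian Borough 681,432.94; Lower Precinct 345,137.88.
Rounded to nearest $50: Hillcrest Township $295,550; Pioneer District $92,700; Winslow Zone $560,850; Meridian Borough $681,450; Lower Precinct $345,150. Sum = $1,975,700.
Rounded total matches; no reconciliation needed.

Hillcrest Township: $295,550 · Pioneer District: $92,700 · Winslow Zone: $560,850 · Meridian Borough: $681,450 · Lower Precinct: $345,150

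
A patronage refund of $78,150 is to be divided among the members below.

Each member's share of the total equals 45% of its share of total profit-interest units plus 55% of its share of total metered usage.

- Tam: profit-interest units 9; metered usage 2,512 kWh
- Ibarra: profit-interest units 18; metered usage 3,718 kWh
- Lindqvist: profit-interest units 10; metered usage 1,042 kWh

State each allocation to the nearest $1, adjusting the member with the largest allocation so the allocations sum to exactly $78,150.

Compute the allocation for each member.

Tam: $23,402 · Ibarra: $39,084 · Lindqvist: $15,664

Profit-interest units total 37; metered usage total 7,272.
Combined weights (45% profit-interest units + 55% metered usage): Tam 0.2994; Ibarra 0.5001; Lindqvist 0.2004.
Pro-rata amounts: Tam 23,401.90; Ibarra 39,084.44; Lindqvist 15,663.66.
At nearest $1: Tam $23,402; Ibarra $39,084; Lindqvist $15,664. Sum = $78,150.
No rounding difference to absorb.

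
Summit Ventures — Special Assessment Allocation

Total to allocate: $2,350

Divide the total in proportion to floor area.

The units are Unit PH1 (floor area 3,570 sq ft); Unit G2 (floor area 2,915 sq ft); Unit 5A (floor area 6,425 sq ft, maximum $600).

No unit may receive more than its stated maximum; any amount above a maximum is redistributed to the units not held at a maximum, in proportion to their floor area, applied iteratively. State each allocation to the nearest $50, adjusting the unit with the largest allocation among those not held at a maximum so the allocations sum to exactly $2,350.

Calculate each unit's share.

Unit PH1: $950; Unit G2: $800; Unit 5A: $600

Total floor area = 12,910.
Unconstrained shares: Unit PH1 649.85; Unit G2 530.62; Unit 5A 1,169.54.
Capped: Unit 5A ($600); balance $1,750 reallocated over remaining floor area 6,485.
Redistributed shares: Unit PH1 963.38 → $950; Unit G2 786.62 → $800.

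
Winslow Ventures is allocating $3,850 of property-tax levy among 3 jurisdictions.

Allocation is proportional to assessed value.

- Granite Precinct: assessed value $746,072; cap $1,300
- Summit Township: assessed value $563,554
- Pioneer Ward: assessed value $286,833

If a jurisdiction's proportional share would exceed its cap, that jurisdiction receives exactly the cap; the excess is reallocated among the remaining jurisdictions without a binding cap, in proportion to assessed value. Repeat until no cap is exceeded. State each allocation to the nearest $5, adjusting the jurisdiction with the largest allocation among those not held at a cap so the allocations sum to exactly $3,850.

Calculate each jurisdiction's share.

Combined assessed value = 1,596,459.
Proportional shares (ignoring caps): Granite Precinct 1,799.22; Summit Township 1,359.06; Pioneer Ward 691.72.
Capped: Granite Precinct ($1,300); remaining pool $2,550 reallocated over remaining assessed value 850,387.
Redistributed shares: Summit Township 1,689.89 → $1,690; Pioneer Ward 860.11 → $860.

Granite Precinct: $1,300 · Summit Township: $1,690 · Pioneer Ward: $860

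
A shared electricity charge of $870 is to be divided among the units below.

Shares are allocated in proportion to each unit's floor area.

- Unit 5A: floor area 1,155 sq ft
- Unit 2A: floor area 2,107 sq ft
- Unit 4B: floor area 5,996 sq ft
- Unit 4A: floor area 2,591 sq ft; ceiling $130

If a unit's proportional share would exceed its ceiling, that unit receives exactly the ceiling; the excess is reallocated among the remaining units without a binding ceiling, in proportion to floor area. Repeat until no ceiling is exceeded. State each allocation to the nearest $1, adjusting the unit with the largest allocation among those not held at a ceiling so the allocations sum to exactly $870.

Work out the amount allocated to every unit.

Unit 5A: $92; Unit 2A: $168; Unit 4B: $480; Unit 4A: $130

Floor area total: 11,849.
Pro-rata shares before constraints: Unit 5A 84.80; Unit 2A 154.70; Unit 4B 440.25; Unit 4A 190.24.
Cap binds for Unit 4A ($130); balance $740 reallocated over remaining floor area 9,258.
Redistributed shares: Unit 5A 92.32 → $92; Unit 2A 168.41 → $168; Unit 4B 479.27 → $479.
Rounding difference +$1 applied to Unit 4B → $480.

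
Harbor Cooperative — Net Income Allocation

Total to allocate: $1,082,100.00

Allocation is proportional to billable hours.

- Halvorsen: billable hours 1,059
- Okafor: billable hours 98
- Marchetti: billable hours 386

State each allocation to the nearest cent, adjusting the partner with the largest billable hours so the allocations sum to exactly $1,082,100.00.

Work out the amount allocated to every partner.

Halvorsen: $742,672.65 | Okafor: $68,727.03 | Marchetti: $270,700.32

Sum of billable hours: 1,059 + 98 + 386 = 1,543.
Raw shares: Halvorsen 742,672.6507; Okafor 68,727.0253; Marchetti 270,700.3240.
After rounding (cent): Halvorsen $742,672.65; Okafor $68,727.03; Marchetti $270,700.32. Sum = $1,082,100.00.
Sum already equals the total — no adjustment.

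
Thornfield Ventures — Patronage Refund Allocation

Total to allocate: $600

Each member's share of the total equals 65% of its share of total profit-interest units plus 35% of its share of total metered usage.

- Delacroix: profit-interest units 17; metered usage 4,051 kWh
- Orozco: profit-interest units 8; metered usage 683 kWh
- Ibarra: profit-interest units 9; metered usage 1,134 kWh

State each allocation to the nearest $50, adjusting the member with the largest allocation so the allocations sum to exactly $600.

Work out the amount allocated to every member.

Delacroix: $350 · Orozco: $100 · Ibarra: $150

Totals — profit-interest units 34, metered usage 5,868.
Blended shares (65% profit-interest units + 35% metered usage): Delacroix 0.5666; Orozco 0.1937; Ibarra 0.2397.
Raw shares: Delacroix 339.97; Orozco 116.21; Ibarra 143.82.
At nearest $50: Delacroix $350; Orozco $100; Ibarra $150. Sum = $600.
No rounding difference to absorb.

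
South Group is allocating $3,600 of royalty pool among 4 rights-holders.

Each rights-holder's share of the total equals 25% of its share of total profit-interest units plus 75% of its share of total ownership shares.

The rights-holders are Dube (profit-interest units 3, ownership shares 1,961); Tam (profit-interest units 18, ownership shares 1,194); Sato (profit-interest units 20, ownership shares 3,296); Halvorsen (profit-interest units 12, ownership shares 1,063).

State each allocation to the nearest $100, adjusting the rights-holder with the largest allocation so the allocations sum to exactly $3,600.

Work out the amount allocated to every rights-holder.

Dube: $800; Tam: $700; Sato: $1,500; Halvorsen: $600

Profit-interest units total 53; ownership shares total 7,514.
Composite weights (25% profit-interest units + 75% ownership shares): Dube 0.2099; Tam 0.2041; Sato 0.4233; Halvorsen 0.1627.
Unrounded shares: Dube 755.59; Tam 734.70; Sato 1,523.97; Halvorsen 585.74.
At nearest $100: Dube $800; Tam $700; Sato $1,500; Halvorsen $600. Sum = $3,600.
Sum already equals the total — no adjustment.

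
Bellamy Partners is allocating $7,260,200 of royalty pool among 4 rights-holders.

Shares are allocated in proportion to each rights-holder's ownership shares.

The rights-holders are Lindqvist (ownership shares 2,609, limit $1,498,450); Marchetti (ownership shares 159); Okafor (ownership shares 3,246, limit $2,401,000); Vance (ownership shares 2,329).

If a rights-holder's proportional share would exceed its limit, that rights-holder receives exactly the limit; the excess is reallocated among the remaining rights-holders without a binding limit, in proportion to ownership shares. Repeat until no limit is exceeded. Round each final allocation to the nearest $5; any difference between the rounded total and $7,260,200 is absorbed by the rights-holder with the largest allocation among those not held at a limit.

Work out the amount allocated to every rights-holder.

Ownership shares total: 8,343.
Unconstrained shares: Lindqvist 2,270,389.76; Marchetti 138,364.11; Okafor 2,824,716.43; Vance 2,026,729.69.
Cap binds for Lindqvist ($1,498,450), Okafor ($2,401,000); residual $3,360,750 reallocated over remaining ownership shares 2,488.
Redistributed shares: Marchetti 214,774.62 → $214,775; Vance 3,145,975.38 → $3,145,975.

Lindqvist: $1,498,450 · Marchetti: $214,775 · Okafor: $2,401,000 · Vance: $3,145,975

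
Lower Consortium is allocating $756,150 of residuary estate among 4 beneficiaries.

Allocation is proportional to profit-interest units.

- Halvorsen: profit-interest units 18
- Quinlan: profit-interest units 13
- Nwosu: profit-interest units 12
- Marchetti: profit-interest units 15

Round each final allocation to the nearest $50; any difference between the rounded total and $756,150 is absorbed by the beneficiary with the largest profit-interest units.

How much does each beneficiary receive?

Total profit-interest units = 18 + 13 + 12 + 15 = 58.
Unrounded shares: Halvorsen 234,667.24; Quinlan 169,481.90; Nwosu 156,444.83; Marchetti 195,556.03.
At nearest $50: Halvorsen $234,650; Quinlan $169,500; Nwosu $156,450; Marchetti $195,550. Sum = $756,150.
No rounding difference to absorb.

Halvorsen: $234,650; Quinlan: $169,500; Nwosu: $156,450; Marchetti: $195,550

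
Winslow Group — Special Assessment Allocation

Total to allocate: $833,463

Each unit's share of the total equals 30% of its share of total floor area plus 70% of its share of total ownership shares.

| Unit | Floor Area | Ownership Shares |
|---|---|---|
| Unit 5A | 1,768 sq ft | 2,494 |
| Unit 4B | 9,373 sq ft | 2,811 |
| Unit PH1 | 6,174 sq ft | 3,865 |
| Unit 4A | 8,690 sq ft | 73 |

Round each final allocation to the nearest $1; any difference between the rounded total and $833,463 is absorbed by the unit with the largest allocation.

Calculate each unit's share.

Unit 5A: $174,422 · Unit 4B: $267,554 · Unit PH1: $303,325 · Unit 4A: $88,162

Floor area total 26,005; ownership shares total 9,243.
Blended shares (30% floor area + 70% ownership shares): Unit 5A 0.2093; Unit 4B 0.3210; Unit PH1 0.3639; Unit 4A 0.1058.
Raw shares: Unit 5A 174,422.26; Unit 4B 267,553.82; Unit PH1 303,324.49; Unit 4A 88,162.43.
At nearest $1: Unit 5A $174,422; Unit 4B $267,554; Unit PH1 $303,324; Unit 4A $88,162. Sum = $833,462.
Difference $833,463 − $833,462 = +$1 applied to largest allocation (Unit PH1): Unit PH1 becomes $303,325.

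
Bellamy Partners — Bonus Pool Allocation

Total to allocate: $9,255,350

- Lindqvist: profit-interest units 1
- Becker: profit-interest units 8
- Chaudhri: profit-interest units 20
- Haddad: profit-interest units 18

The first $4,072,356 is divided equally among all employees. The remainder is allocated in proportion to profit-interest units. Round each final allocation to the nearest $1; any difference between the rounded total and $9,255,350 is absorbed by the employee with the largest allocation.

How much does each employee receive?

First tranche $4,072,356 split equally: $1,018,089 each.
Remainder $5,182,994 by profit-interest units (total 47): Lindqvist 110,276.47 → $110,276; Becker 882,211.74 → $882,212; Chaudhri 2,205,529.36 → $2,205,529; Haddad 1,984,976.43 → $1,984,976.
Rounding difference +$1 on remainder applied to Chaudhri.
Totals: Lindqvist $1,018,089 + $110,276 = $1,128,365; Becker $1,018,089 + $882,212 = $1,900,301; Chaudhri $1,018,089 + $2,205,530 = $3,223,619; Haddad $1,018,089 + $1,984,976 = $3,003,065.

Lindqvist: $1,128,365 · Becker: $1,900,301 · Chaudhri: $3,223,619 · Haddad: $3,003,065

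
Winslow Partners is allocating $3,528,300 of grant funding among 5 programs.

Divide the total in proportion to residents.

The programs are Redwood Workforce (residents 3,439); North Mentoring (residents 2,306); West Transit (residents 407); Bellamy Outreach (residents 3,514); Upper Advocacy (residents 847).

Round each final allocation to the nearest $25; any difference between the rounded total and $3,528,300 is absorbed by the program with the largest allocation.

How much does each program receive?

Residents total: 10,513.
Proportional shares: Redwood Workforce 3,439/10,513 × $3,528,300 = 1,154,173.28; North Mentoring 2,306/10,513 × $3,528,300 = 773,923.69; West Transit 407/10,513 × $3,528,300 = 136,594.51; Bellamy Outreach 3,514/10,513 × $3,528,300 = 1,179,344.26; Upper Advocacy 847/10,513 × $3,528,300 = 284,264.25.
After rounding ($25): Redwood Workforce $1,154,175; North Mentoring $773,925; West Transit $136,600; Bellamy Outreach $1,179,350; Upper Advocacy $284,275. Sum = $3,528,325.
Difference $3,528,300 − $3,528,325 = −$25 applied to largest allocation (Bellamy Outreach): Bellamy Outreach becomes $1,179,325.

Redwood Workforce: $1,154,175; North Mentoring: $773,925; West Transit: $136,600; Bellamy Outreach: $1,179,325; Upper Advocacy: $284,275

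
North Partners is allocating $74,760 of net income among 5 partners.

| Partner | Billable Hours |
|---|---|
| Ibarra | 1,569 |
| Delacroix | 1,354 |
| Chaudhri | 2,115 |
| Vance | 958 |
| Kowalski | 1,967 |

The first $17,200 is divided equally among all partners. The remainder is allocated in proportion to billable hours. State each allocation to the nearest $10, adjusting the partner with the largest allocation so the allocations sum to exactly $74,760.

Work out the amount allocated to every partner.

$17,200 shared equally gives $3,440 per partner.
Remainder $57,560 by billable hours (total 7,963): Ibarra 11,341.41 → $11,340; Delacroix 9,787.30 → $9,790; Chaudhri 15,288.13 → $15,290; Vance 6,924.84 → $6,920; Kowalski 14,218.32 → $14,220.
Totals: Ibarra $3,440 + $11,340 = $14,780; Delacroix $3,440 + $9,790 = $13,230; Chaudhri $3,440 + $15,290 = $18,730; Vance $3,440 + $6,920 = $10,360; Kowalski $3,440 + $14,220 = $17,660.

Ibarra: $14,780 | Delacroix: $13,230 | Chaudhri: $18,730 | Vance: $10,360 | Kowalski: $17,660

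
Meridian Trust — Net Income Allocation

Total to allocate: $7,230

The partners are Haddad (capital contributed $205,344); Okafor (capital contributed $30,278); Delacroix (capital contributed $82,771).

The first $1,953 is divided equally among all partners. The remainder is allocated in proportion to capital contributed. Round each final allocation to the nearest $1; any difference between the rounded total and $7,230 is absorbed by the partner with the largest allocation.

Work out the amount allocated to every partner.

Haddad: $4,054; Okafor: $1,153; Delacroix: $2,023

Equal tier: $1,953 ÷ 3 = $651 apiece.
Remainder $5,277 by capital contributed (total 318,393): Haddad 3,403.34 → $3,403; Okafor 501.82 → $502; Delacroix 1,371.83 → $1,372.
Totals: Haddad $651 + $3,403 = $4,054; Okafor $651 + $502 = $1,153; Delacroix $651 + $1,372 = $2,023.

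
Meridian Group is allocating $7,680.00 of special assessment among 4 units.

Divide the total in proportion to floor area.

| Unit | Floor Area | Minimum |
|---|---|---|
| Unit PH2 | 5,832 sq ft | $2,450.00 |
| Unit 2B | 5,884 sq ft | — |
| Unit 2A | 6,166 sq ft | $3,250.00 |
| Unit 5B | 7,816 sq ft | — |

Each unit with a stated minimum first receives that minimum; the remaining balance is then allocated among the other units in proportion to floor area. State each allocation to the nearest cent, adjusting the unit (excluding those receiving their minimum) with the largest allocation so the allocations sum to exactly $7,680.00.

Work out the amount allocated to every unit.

Fund the minimums — Unit PH2 $2,450.00; Unit 2A $3,250.00. Balance $1,980.00.
Balance split over remaining floor area 13,700: Unit 2B 850.3883 → $850.39; Unit 5B 1,129.6117 → $1,129.61.

Unit PH2: $2,450.00 · Unit 2B: $850.39 · Unit 2A: $3,250.00 · Unit 5B: $1,129.61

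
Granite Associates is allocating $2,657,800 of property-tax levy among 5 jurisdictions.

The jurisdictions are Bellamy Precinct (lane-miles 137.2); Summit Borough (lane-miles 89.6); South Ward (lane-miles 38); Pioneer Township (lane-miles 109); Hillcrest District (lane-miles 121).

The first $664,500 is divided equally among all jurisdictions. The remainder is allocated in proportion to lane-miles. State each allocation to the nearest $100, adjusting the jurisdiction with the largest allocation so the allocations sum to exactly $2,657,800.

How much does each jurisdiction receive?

Bellamy Precinct: $685,600 · Summit Borough: $493,900 · South Ward: $286,000 · Pioneer Township: $572,000 · Hillcrest District: $620,300

First tranche $664,500 split equally: $132,900 each.
Remainder $1,993,300 by lane-miles (total 494.8): Bellamy Precinct 552,709.70 → $552,700; Summit Borough 360,953.27 → $361,000; South Ward 153,082.86 → $153,100; Pioneer Township 439,106.10 → $439,100; Hillcrest District 487,448.06 → $487,400.
Totals: Bellamy Precinct $132,900 + $552,700 = $685,600; Summit Borough $132,900 + $361,000 = $493,900; South Ward $132,900 + $153,100 = $286,000; Pioneer Township $132,900 + $439,100 = $572,000; Hillcrest District $132,900 + $487,400 = $620,300.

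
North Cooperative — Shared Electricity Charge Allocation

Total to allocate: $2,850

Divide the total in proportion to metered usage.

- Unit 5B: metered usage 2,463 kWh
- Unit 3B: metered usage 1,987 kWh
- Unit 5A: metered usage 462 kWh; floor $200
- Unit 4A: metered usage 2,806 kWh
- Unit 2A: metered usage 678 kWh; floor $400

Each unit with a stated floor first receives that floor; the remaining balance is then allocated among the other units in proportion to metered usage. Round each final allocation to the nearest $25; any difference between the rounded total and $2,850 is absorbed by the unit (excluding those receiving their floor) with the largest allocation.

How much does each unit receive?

Unit 5B: $775 | Unit 3B: $625 | Unit 5A: $200 | Unit 4A: $850 | Unit 2A: $400

Guaranteed amounts: Unit 5A $200; Unit 2A $400. Balance $2,250.
Balance split over remaining metered usage 7,256: Unit 5B 763.75 → $775; Unit 3B 616.15 → $625; Unit 4A 870.11 → $875.
Rounding difference −$25 applied to Unit 4A → $850.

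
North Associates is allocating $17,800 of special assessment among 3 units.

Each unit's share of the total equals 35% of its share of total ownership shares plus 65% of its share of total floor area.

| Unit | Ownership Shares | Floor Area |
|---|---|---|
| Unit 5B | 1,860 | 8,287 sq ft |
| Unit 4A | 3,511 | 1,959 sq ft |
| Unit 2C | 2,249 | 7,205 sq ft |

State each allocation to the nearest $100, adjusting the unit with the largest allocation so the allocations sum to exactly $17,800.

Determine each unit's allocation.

Ownership shares total 7,620; floor area total 17,451.
Combined weights (35% ownership shares + 65% floor area): Unit 5B 0.3941; Unit 4A 0.2342; Unit 2C 0.3717.
Pro-rata amounts: Unit 5B 7,014.98; Unit 4A 4,169.36; Unit 2C 6,615.66.
After rounding ($100): Unit 5B $7,000; Unit 4A $4,200; Unit 2C $6,600. Sum = $17,800.
No rounding difference to absorb.

Unit 5B: $7,000; Unit 4A: $4,200; Unit 2C: $6,600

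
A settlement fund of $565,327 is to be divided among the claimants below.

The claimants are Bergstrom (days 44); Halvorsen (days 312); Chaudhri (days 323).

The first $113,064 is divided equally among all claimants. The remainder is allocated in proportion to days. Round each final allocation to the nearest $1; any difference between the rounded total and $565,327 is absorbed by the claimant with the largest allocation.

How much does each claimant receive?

Equal tier: $113,064 ÷ 3 = $37,688 apiece.
Remainder $452,263 by days (total 679): Bergstrom 29,307.18 → $29,307; Halvorsen 207,814.52 → $207,815; Chaudhri 215,141.31 → $215,141.
Totals: Bergstrom $37,688 + $29,307 = $66,995; Halvorsen $37,688 + $207,815 = $245,503; Chaudhri $37,688 + $215,141 = $252,829.

Bergstrom: $66,995 · Halvorsen: $245,503 · Chaudhri: $252,829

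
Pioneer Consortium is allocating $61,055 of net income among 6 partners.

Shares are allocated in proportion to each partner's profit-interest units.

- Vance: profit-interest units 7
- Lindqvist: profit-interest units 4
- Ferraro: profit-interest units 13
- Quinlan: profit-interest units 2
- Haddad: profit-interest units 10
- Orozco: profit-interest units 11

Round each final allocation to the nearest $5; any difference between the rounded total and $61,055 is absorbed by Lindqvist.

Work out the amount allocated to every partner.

Vance: $9,095; Lindqvist: $5,190; Ferraro: $16,890; Quinlan: $2,600; Haddad: $12,990; Orozco: $14,290

Profit-interest units total: 47.
Pro-rata amounts: Vance 7/47 × $61,055 = 9,093.30; Lindqvist 4/47 × $61,055 = 5,196.17; Ferraro 13/47 × $61,055 = 16,887.55; Quinlan 2/47 × $61,055 = 2,598.09; Haddad 10/47 × $61,055 = 12,990.43; Orozco 11/47 × $61,055 = 14,289.47.
At nearest $5: Vance $9,095; Lindqvist $5,195; Ferraro $16,890; Quinlan $2,600; Haddad $12,990; Orozco $14,290. Sum = $61,060.
Difference $61,055 − $61,060 = −$5 applied to Lindqvist: Lindqvist becomes $5,190.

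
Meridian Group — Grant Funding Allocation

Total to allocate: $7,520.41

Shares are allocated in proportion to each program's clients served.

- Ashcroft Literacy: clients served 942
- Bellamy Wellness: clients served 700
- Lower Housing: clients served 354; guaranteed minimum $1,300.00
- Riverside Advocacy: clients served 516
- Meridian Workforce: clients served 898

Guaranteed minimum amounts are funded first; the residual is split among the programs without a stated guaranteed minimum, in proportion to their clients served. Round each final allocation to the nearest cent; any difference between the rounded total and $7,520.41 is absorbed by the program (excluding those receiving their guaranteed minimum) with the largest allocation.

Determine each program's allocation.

Minimums first: Lower Housing $1,300.00. Residual $6,220.41.
Residual split over remaining clients served 3,056: Ashcroft Literacy 1,917.4170 → $1,917.42; Bellamy Wellness 1,424.8321 → $1,424.83; Riverside Advocacy 1,050.3048 → $1,050.30; Meridian Workforce 1,827.8561 → $1,827.86.

Ashcroft Literacy: $1,917.42; Bellamy Wellness: $1,424.83; Lower Housing: $1,300.00; Riverside Advocacy: $1,050.30; Meridian Workforce: $1,827.86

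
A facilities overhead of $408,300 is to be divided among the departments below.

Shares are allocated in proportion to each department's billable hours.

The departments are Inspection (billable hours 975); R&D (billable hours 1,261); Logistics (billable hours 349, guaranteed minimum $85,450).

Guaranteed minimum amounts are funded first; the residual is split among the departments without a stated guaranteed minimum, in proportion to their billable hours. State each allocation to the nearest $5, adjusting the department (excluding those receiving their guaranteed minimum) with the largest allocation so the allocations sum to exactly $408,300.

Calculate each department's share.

Guaranteed amounts: Logistics $85,450. Remaining pool $322,850.
Remaining pool split over remaining billable hours 2,236: Inspection 140,777.62 → $140,780; R&D 182,072.38 → $182,070.

Inspection: $140,780; R&D: $182,070; Logistics: $85,450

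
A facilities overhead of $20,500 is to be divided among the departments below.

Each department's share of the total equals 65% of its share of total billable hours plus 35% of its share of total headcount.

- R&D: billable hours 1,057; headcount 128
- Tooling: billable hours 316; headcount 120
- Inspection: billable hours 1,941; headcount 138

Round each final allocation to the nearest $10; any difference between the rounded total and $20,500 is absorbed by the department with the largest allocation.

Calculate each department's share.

Totals — billable hours 3,314, headcount 386.
Blended shares (65% billable hours + 35% headcount): R&D 0.3234; Tooling 0.1708; Inspection 0.5058.
Raw shares: R&D 6,629.28; Tooling 3,501.15; Inspection 10,369.57.
After rounding ($10): R&D $6,630; Tooling $3,500; Inspection $10,370. Sum = $20,500.
No rounding difference to absorb.

R&D: $6,630 | Tooling: $3,500 | Inspection: $10,370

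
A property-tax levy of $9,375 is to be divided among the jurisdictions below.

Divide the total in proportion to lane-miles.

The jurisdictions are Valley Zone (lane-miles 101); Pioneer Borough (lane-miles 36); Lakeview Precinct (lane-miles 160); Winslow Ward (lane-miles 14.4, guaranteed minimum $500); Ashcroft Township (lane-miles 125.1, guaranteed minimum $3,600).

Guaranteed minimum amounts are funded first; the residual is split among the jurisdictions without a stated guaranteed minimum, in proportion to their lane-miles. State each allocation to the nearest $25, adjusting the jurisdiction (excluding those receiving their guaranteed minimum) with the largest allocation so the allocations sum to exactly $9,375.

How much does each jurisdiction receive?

Valley Zone: $1,800; Pioneer Borough: $650; Lakeview Precinct: $2,825; Winslow Ward: $500; Ashcroft Township: $3,600

Fund the minimums — Winslow Ward $500; Ashcroft Township $3,600. Balance $5,275.
Balance split over remaining lane-miles 297: Valley Zone 1,793.86 → $1,800; Pioneer Borough 639.39 → $650; Lakeview Precinct 2,841.75 → $2,850.
Rounding difference −$25 applied to Lakeview Precinct → $2,825.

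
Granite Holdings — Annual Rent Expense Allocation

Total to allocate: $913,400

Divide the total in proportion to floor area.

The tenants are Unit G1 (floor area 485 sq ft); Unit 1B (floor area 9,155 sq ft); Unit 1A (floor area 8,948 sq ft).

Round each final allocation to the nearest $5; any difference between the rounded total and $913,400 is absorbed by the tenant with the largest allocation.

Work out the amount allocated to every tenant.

Unit G1: $23,835 · Unit 1B: $449,865 · Unit 1A: $439,700

Floor area total: 18,588.
Unrounded shares: Unit G1 485/18,588 × $913,400 = 23,832.53; Unit 1B 9,155/18,588 × $913,400 = 449,869.65; Unit 1A 8,948/18,588 × $913,400 = 439,697.83.
At nearest $5: Unit G1 $23,835; Unit 1B $449,870; Unit 1A $439,700. Sum = $913,405.
Difference $913,400 − $913,405 = −$5 applied to largest allocation (Unit 1B): Unit 1B becomes $449,865.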